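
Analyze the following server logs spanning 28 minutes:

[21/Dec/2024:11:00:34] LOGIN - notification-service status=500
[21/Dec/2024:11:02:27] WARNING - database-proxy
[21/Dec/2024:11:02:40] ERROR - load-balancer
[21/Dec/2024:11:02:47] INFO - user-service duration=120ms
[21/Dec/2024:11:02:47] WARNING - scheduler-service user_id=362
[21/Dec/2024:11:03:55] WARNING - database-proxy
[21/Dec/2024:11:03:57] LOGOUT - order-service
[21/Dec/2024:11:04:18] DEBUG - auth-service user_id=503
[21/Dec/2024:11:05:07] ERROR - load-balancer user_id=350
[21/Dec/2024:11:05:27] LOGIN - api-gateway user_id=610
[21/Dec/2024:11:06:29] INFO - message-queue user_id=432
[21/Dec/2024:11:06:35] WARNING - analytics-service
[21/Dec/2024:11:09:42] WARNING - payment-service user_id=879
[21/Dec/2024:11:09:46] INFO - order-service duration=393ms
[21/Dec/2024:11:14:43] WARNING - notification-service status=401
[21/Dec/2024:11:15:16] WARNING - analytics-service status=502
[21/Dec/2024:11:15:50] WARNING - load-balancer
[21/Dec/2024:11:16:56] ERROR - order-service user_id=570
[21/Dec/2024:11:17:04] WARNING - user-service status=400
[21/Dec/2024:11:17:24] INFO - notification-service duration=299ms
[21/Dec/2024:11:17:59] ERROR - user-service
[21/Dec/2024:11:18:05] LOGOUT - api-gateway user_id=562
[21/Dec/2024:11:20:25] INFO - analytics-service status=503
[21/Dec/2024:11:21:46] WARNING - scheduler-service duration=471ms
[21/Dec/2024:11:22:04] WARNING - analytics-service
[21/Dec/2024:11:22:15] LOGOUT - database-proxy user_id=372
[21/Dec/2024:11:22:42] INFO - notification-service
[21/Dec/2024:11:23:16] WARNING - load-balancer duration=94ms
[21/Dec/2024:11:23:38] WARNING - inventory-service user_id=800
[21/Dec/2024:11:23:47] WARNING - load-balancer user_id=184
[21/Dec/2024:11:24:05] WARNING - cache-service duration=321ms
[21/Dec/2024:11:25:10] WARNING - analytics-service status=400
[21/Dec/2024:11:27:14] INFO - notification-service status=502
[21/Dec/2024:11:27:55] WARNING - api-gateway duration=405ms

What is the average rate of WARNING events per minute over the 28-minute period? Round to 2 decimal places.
0.61

To calculate the rate:

1. Count total WARNING events: 17
2. Total time period: 28 minutes
3. Rate = 17 / 28 = 0.61 events per minute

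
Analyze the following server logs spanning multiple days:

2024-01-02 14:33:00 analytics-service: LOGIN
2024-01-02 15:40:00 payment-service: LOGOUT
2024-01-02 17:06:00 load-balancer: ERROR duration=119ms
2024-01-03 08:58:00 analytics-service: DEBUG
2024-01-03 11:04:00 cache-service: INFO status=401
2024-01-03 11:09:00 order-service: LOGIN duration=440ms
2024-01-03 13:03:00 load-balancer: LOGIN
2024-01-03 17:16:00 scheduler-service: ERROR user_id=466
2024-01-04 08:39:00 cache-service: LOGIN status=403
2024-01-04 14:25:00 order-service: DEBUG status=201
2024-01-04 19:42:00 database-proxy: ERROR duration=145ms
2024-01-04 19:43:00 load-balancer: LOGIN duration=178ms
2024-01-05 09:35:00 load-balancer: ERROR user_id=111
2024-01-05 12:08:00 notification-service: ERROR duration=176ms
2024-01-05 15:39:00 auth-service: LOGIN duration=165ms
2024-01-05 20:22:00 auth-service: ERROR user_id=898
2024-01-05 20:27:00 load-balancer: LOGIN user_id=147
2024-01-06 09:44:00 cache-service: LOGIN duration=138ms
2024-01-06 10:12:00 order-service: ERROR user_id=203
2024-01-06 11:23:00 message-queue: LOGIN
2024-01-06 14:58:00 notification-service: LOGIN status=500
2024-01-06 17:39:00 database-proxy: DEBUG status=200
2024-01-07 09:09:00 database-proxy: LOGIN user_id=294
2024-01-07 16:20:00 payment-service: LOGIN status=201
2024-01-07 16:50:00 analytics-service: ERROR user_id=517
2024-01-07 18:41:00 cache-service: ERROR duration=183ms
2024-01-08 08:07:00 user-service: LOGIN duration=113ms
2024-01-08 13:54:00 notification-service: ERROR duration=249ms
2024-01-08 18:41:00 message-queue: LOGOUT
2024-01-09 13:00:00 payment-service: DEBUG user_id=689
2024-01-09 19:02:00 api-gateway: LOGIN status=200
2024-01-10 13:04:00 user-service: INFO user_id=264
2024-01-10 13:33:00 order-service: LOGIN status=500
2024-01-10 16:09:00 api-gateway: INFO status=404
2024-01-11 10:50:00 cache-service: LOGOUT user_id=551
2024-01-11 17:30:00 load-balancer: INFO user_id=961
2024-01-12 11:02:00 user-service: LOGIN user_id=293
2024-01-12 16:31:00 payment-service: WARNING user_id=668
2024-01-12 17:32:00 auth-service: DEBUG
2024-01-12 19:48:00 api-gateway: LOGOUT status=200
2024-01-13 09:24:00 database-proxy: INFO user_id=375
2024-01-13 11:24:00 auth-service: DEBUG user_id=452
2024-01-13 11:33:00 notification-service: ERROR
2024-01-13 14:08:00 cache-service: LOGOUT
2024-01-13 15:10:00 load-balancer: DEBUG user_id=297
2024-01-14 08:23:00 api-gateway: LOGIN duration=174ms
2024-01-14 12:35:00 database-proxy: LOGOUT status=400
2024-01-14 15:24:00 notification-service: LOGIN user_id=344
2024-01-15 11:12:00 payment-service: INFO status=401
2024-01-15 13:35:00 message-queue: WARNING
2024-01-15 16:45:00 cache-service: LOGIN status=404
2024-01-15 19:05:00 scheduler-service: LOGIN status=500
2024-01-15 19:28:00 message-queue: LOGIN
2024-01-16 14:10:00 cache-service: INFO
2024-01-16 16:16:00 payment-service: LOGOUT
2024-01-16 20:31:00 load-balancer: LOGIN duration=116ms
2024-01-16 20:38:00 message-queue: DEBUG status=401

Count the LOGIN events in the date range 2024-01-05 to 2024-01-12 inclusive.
11

To filter by date range:

1. Date range: 2024-01-05 through 2024-01-12, both dates inclusive
2. Filter for LOGIN events whose date falls in this range
3. Count matching events: 11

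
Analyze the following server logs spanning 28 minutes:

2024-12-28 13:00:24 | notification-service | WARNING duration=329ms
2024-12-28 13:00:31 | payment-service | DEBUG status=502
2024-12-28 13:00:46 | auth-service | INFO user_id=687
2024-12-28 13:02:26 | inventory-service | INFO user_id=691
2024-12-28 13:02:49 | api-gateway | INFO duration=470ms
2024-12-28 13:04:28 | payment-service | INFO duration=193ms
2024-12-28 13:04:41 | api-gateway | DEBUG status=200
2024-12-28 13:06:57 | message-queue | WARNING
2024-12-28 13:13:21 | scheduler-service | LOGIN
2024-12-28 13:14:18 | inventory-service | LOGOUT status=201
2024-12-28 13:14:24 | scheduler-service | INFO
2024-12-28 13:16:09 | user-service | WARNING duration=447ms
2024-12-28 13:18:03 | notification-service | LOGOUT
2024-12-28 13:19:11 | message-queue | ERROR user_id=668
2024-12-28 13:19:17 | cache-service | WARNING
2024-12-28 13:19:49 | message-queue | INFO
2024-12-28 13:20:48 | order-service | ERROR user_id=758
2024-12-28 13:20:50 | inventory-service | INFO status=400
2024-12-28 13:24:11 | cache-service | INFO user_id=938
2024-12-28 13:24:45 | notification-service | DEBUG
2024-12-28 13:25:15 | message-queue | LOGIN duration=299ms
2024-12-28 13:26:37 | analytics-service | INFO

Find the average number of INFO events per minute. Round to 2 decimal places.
0.32

To calculate the rate:

1. Count total INFO events: 9
2. Total time period: 28 minutes
3. Rate = 9 / 28 = 0.32 events per minute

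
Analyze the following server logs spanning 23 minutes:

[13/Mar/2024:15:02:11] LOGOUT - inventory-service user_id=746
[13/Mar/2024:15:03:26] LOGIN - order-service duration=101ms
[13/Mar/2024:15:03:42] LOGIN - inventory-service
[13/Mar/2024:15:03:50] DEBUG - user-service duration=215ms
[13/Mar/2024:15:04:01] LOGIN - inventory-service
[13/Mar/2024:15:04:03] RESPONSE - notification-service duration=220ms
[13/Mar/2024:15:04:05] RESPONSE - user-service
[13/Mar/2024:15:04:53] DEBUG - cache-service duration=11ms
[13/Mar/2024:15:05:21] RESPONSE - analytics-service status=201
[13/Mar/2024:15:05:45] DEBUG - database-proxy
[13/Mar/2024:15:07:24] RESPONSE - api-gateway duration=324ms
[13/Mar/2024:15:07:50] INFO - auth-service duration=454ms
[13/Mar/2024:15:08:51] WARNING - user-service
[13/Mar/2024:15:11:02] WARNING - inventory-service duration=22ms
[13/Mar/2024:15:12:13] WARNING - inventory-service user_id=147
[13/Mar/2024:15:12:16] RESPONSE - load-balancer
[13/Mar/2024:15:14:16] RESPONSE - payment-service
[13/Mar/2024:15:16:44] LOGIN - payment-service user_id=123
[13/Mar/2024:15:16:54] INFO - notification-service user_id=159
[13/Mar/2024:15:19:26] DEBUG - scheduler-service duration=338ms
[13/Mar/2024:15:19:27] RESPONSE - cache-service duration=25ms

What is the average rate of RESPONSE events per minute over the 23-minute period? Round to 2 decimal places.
0.3

To calculate the rate:

1. Count total RESPONSE events: 7
2. Total time period: 23 minutes
3. Rate = 7 / 23 = 0.3 events per minute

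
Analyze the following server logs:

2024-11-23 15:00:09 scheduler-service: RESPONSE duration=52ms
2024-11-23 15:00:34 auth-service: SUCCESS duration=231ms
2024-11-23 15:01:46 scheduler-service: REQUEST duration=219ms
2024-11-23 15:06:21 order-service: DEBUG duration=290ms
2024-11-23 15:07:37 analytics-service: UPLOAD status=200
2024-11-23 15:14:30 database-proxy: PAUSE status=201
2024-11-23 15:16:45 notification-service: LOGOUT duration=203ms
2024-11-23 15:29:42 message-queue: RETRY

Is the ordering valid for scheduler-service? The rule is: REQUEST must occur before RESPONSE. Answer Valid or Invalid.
Invalid

To validate ordering:

1. Required order: REQUEST → RESPONSE
2. Rule: REQUEST must occur before RESPONSE
3. Check actual order of events for scheduler-service
4. Result: Invalid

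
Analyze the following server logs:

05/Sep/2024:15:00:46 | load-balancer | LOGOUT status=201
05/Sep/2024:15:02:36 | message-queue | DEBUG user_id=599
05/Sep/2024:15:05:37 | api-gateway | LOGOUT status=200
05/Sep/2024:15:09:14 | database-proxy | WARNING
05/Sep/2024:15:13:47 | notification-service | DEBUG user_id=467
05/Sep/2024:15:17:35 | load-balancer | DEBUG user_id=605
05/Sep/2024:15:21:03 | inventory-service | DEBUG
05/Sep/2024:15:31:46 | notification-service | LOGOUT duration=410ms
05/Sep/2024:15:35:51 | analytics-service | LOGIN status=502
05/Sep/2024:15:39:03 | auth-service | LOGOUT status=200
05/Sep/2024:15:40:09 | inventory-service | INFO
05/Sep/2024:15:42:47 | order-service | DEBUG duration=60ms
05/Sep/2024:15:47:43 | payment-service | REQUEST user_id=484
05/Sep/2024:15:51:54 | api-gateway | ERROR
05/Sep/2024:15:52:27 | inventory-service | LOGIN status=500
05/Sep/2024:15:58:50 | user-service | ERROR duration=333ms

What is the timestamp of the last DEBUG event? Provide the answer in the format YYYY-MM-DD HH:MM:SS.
2024-09-05 15:42:47

To find the last event:

1. Filter for all DEBUG events
2. Sort by timestamp
3. Select the last one
4. Timestamp: 2024-09-05 15:42:47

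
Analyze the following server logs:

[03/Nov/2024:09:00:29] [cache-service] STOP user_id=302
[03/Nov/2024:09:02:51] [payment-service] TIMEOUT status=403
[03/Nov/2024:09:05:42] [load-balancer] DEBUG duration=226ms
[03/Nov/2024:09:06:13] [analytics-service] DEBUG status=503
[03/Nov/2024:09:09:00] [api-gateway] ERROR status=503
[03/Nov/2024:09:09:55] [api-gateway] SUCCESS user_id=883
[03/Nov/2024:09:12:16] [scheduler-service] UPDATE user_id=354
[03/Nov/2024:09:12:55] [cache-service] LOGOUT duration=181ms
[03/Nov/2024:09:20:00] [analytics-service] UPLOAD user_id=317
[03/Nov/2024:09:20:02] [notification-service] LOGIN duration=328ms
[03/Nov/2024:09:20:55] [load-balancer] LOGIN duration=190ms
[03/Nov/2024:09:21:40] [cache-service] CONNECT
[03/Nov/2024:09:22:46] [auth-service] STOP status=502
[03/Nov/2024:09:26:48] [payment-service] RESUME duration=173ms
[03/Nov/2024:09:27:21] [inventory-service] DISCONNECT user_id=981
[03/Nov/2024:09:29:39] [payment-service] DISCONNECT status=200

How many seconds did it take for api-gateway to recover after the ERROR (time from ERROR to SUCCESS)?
55

To calculate recovery time:

1. Find ERROR event for api-gateway: 03/Nov/2024:09:09:00
2. Find next SUCCESS event for api-gateway: 03/Nov/2024:09:09:55
3. Recovery time: 03/Nov/2024:09:09:55 - 03/Nov/2024:09:09:00 = 55 seconds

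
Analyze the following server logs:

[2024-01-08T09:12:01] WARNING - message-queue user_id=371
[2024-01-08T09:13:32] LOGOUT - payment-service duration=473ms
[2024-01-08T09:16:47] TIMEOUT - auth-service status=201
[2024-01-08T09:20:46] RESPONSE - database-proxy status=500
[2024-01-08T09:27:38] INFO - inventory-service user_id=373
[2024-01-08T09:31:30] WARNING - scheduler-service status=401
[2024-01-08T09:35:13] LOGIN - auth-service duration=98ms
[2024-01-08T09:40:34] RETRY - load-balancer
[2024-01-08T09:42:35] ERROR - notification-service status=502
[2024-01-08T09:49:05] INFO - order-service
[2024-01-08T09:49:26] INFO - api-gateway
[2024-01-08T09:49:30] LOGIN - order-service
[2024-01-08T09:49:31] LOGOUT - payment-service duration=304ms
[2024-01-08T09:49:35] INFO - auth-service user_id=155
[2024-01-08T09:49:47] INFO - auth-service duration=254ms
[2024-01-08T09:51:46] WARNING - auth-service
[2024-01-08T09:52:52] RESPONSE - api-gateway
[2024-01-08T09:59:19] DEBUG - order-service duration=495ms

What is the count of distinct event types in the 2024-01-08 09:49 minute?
3

To count unique event types:

1. Filter events in the minute starting at 2024-01-08 09:49
2. Extract event types from matching entries
3. Count unique types: 3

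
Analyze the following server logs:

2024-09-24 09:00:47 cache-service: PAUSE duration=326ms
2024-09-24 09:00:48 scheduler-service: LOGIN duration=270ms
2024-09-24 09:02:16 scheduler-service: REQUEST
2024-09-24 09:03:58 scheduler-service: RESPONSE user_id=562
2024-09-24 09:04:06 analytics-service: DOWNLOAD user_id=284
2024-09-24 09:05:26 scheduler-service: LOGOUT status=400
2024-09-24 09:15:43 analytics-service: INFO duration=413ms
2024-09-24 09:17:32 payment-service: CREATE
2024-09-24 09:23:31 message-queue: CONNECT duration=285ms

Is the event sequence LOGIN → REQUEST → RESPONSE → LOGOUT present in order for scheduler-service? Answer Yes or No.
Yes

To verify sequence order:

1. Find all events in sequence LOGIN → REQUEST → RESPONSE → LOGOUT for scheduler-service
2. Extract their timestamps
3. Check if timestamps are in ascending order
4. Result: Yes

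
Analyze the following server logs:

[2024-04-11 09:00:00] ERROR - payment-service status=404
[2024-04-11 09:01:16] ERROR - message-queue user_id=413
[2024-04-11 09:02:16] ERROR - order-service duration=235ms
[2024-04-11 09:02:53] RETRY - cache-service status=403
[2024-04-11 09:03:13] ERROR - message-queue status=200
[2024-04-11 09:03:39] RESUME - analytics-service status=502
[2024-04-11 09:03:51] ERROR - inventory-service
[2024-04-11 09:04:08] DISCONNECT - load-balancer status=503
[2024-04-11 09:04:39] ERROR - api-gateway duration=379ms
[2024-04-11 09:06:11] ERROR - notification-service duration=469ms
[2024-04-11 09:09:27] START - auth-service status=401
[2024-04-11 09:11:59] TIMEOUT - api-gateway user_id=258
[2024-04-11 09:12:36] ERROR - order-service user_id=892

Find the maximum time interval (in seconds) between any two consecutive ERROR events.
385

To find the longest gap:

1. Extract all ERROR events in chronological order
2. Calculate time differences between consecutive events
3. Find the maximum difference
4. Longest gap: 385 seconds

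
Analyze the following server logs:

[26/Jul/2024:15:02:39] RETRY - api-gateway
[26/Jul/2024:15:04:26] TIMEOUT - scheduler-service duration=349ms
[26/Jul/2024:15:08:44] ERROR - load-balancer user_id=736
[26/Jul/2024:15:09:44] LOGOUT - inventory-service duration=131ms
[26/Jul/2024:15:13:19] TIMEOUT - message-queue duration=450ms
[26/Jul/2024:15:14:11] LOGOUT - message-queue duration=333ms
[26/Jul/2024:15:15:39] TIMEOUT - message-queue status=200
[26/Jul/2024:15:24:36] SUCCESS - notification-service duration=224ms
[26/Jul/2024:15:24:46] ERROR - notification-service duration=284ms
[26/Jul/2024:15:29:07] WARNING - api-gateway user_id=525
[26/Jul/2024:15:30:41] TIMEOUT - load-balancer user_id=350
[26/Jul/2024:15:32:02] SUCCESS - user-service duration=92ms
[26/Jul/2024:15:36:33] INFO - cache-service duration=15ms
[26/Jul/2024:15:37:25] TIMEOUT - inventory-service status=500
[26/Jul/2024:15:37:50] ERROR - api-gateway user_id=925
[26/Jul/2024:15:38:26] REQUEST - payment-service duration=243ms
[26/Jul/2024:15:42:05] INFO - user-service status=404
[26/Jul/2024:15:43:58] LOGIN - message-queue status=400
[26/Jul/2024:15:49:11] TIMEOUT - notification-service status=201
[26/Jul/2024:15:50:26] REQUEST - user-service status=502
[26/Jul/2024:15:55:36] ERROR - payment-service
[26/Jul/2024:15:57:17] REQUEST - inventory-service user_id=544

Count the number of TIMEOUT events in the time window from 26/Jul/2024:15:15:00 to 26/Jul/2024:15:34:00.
2

To count events in the time window:

1. Window boundaries: 26/Jul/2024:15:15:00 to 26/Jul/2024:15:34:00
2. Filter for TIMEOUT events within this window
3. Count matching events: 2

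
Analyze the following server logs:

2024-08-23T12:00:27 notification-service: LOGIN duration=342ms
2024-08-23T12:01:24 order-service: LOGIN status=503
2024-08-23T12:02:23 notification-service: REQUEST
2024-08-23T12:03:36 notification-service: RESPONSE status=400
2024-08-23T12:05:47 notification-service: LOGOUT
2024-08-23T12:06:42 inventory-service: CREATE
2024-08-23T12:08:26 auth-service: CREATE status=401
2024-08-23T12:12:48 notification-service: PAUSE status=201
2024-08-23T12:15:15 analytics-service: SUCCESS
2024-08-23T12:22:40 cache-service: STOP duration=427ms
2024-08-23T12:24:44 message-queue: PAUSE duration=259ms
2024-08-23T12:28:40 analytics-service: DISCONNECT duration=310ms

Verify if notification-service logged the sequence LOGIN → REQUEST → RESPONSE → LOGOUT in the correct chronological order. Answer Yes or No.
Yes

To verify sequence order:

1. Find all events in sequence LOGIN → REQUEST → RESPONSE → LOGOUT for notification-service
2. Extract their timestamps
3. Check if timestamps are in ascending order
4. Result: Yes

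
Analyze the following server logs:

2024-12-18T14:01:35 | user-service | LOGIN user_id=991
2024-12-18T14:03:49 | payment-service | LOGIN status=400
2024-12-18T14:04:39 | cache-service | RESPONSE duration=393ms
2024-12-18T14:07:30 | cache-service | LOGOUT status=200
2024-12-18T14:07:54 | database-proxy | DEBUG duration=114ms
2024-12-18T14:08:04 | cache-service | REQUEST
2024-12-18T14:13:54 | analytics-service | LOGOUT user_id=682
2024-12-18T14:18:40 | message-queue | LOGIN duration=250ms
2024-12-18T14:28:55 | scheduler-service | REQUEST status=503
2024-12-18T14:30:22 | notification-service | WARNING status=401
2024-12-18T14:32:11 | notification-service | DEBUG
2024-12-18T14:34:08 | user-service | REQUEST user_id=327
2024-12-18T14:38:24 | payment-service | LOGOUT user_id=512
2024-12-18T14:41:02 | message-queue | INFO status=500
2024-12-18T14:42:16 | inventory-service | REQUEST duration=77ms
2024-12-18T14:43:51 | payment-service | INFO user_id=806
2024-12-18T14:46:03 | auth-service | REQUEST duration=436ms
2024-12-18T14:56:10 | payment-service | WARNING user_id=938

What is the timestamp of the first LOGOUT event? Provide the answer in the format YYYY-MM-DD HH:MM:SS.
2024-12-18 14:07:30

To find the first event:

1. Filter for all LOGOUT events
2. Sort by timestamp
3. Select the first one
4. Timestamp: 2024-12-18 14:07:30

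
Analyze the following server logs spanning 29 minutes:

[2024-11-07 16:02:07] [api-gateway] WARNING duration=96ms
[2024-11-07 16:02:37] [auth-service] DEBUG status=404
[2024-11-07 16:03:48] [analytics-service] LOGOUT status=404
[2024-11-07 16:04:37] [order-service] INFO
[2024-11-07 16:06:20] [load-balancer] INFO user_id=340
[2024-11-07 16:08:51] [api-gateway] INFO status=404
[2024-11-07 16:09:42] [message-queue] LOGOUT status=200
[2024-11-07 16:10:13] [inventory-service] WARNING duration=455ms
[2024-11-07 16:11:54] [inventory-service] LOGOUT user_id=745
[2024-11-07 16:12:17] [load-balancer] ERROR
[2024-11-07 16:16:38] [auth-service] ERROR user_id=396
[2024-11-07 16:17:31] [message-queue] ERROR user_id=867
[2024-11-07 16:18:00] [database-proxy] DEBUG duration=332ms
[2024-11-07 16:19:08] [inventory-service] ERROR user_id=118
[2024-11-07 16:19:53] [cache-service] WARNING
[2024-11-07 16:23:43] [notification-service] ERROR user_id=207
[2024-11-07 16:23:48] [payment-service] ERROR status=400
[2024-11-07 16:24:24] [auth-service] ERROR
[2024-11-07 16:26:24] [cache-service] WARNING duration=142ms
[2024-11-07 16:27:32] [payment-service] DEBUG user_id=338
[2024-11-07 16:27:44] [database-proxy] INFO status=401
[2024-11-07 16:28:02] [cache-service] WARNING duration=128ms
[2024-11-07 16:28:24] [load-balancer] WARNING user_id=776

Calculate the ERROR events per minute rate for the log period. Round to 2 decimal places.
0.24

To calculate the rate:

1. Count total ERROR events: 7
2. Total time period: 29 minutes
3. Rate = 7 / 29 = 0.24 events per minute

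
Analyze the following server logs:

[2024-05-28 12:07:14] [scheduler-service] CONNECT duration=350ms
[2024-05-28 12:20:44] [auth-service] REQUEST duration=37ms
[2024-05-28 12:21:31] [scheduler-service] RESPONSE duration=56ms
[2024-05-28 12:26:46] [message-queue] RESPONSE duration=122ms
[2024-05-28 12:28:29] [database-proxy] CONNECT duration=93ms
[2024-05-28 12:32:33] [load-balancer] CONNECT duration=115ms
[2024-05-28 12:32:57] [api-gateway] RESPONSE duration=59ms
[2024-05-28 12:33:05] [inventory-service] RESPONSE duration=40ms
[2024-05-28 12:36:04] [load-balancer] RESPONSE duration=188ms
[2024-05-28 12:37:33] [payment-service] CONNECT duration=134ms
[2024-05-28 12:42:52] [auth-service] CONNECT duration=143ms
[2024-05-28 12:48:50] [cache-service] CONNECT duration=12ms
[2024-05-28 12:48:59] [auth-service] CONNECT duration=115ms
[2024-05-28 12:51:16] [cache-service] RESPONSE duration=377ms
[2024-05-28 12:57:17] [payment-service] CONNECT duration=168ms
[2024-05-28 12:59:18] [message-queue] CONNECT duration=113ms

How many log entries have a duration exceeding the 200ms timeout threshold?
2

To count timeouts:

1. Threshold: 200ms
2. Extract duration from each log entry
3. Count entries where duration > 200
4. Timeout count: 2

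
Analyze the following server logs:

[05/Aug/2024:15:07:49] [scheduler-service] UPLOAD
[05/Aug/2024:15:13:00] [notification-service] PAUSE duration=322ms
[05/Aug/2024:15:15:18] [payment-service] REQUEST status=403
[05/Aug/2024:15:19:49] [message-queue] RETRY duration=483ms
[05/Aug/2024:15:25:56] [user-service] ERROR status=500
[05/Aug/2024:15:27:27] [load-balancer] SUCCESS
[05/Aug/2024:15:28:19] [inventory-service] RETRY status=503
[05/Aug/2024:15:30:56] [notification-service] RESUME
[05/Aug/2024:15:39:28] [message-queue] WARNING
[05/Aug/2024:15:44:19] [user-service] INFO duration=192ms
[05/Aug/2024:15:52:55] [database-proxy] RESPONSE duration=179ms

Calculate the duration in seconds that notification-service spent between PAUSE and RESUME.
1076

To calculate state duration:

1. Find PAUSE event for notification-service: 05/Aug/2024:15:13:00
2. Find RESUME event for notification-service: 05/Aug/2024:15:30:56
3. Calculate duration: 05/Aug/2024:15:30:56 - 05/Aug/2024:15:13:00 = 1076 seconds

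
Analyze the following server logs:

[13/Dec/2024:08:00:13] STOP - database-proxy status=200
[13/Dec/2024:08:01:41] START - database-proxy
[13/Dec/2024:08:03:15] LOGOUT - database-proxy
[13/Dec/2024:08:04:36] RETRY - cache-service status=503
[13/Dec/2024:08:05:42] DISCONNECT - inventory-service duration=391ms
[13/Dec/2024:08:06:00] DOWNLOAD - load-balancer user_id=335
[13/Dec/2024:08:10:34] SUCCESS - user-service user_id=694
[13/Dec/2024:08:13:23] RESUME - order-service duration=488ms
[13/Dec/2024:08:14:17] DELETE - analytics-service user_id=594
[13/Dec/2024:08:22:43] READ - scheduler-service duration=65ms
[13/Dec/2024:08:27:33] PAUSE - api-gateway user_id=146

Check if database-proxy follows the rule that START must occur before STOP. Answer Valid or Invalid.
Invalid

To validate ordering:

1. Required order: START → STOP
2. Rule: START must occur before STOP
3. Check actual order of events for database-proxy
4. Result: Invalid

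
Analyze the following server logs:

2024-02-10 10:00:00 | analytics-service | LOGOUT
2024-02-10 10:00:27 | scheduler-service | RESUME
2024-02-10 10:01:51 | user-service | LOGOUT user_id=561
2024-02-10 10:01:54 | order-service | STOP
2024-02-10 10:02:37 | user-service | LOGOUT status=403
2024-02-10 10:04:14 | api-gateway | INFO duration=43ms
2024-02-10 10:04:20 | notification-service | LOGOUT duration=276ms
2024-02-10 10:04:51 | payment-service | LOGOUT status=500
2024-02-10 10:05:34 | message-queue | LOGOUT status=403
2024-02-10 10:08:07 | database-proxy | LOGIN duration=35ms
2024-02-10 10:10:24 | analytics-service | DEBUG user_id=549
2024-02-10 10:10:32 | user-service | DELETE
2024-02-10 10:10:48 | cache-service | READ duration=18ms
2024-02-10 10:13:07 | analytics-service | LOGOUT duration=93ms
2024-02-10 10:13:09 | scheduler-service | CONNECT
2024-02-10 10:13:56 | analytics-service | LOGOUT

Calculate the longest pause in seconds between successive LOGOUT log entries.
453

To find the longest gap:

1. Extract all LOGOUT events in chronological order
2. Calculate time differences between consecutive events
3. Find the maximum difference
4. Longest gap: 453 seconds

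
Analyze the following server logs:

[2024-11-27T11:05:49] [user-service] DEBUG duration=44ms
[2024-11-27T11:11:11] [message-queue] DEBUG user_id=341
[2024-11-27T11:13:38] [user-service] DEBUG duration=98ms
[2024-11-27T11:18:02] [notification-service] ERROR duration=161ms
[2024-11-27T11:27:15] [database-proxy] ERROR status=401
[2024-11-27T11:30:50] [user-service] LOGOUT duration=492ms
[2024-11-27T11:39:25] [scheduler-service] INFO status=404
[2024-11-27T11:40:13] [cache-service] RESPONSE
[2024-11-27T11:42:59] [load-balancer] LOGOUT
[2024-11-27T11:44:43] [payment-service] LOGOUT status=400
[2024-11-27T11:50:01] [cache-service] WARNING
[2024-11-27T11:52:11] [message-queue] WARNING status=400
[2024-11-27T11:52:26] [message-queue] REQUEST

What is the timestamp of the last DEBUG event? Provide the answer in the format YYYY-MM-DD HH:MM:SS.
2024-11-27 11:13:38

To find the last event:

1. Filter for all DEBUG events
2. Sort by timestamp
3. Select the last one
4. Timestamp: 2024-11-27 11:13:38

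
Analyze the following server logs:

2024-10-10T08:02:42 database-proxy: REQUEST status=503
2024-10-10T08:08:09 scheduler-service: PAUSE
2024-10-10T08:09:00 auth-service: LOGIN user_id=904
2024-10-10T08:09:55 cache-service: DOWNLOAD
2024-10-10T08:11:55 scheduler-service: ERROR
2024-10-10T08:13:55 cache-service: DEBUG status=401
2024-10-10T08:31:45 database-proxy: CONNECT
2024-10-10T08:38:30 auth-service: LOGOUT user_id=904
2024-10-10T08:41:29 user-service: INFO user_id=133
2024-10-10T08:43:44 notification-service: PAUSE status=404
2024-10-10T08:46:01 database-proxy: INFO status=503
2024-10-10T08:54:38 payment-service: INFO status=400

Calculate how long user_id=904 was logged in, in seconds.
1770

To calculate session duration:

1. Find LOGIN event for user_id=904: 2024-10-10T08:09:00
2. Find LOGOUT event for user_id=904: 2024-10-10T08:38:30
3. Session duration: 2024-10-10T08:38:30 - 2024-10-10T08:09:00 = 1770 seconds (29 minutes)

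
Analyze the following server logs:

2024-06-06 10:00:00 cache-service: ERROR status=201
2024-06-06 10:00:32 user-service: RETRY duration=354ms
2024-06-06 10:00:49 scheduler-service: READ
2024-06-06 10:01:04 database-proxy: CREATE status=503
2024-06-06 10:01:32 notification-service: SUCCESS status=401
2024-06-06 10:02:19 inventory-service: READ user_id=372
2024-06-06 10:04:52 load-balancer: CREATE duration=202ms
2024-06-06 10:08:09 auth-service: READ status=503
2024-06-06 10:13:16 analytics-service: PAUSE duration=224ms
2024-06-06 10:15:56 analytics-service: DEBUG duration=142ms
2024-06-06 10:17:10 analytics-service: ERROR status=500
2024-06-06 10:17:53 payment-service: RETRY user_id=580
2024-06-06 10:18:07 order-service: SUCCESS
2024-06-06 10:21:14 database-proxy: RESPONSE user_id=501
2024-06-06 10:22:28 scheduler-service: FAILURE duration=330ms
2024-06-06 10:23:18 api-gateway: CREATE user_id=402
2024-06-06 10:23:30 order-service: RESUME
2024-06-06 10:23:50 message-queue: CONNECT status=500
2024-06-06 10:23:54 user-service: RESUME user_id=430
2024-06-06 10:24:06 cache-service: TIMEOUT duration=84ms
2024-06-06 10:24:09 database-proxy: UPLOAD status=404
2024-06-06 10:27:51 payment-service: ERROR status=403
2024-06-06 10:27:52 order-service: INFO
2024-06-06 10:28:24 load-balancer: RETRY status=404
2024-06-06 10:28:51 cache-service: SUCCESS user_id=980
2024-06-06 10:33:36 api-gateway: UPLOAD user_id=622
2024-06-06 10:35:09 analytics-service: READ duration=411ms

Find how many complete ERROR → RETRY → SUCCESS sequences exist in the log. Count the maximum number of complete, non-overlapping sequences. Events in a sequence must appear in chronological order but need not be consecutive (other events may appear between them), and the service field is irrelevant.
3

To count sequences:

1. Look for pattern: ERROR → RETRY → SUCCESS
2. Greedily scan the log in chronological order, matching each sequence element in turn (ignoring service)
3. Each time the full pattern completes, increment the count and restart matching from the next event
4. Complete non-overlapping sequences found: 3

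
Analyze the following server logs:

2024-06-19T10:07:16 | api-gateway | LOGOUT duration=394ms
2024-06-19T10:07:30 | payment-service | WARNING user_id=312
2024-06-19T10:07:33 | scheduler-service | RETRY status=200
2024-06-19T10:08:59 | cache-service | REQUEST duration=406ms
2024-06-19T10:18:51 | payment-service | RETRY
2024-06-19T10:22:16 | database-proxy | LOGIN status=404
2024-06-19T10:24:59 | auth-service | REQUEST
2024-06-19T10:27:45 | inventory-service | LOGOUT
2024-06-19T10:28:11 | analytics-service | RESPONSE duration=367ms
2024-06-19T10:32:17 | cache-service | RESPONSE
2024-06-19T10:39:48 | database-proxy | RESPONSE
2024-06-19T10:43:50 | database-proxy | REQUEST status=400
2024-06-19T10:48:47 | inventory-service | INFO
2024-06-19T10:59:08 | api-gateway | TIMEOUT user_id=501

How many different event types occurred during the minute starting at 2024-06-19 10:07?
3

To count unique event types:

1. Filter events in the minute starting at 2024-06-19 10:07
2. Extract event types from matching entries
3. Count unique types: 3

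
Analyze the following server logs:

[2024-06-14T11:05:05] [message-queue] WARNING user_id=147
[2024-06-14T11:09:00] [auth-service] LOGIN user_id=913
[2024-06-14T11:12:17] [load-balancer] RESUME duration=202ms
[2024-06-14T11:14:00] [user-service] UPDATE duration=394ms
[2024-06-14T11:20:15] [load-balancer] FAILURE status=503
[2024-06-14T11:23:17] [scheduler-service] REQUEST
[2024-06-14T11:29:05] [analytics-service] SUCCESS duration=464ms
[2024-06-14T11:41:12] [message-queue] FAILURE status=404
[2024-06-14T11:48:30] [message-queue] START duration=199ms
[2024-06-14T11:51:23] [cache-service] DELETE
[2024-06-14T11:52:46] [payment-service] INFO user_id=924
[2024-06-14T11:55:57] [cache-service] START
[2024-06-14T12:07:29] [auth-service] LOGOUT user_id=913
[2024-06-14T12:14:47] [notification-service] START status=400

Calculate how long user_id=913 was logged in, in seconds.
3509

To calculate session duration:

1. Find LOGIN event for user_id=913: 2024-06-14T11:09:00
2. Find LOGOUT event for user_id=913: 2024-06-14T12:07:29
3. Session duration: 2024-06-14T12:07:29 - 2024-06-14T11:09:00 = 3509 seconds (58 minutes)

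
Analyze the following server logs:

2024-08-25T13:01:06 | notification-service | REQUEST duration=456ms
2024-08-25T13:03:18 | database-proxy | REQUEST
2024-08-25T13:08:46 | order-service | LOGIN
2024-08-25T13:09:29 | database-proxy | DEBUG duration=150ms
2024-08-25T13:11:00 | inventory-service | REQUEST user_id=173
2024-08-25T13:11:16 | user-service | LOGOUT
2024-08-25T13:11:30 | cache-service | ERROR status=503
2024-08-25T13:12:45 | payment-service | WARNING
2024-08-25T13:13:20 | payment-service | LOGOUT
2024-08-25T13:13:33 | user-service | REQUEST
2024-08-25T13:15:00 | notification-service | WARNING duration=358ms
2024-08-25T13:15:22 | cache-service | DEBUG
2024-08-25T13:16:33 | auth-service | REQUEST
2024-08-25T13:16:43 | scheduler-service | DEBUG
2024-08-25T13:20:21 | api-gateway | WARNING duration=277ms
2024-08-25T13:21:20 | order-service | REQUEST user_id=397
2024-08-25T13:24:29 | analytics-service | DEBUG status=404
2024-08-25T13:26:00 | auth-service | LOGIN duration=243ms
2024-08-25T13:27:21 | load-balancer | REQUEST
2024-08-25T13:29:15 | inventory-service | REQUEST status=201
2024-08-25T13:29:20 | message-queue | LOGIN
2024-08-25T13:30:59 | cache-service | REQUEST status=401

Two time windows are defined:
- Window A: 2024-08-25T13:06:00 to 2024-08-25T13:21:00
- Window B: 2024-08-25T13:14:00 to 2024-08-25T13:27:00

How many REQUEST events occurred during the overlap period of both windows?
1

To find overlap events:

1. Window A: 2024-08-25T13:06:00 to 2024-08-25T13:21:00
2. Window B: 2024-08-25T13:14:00 to 2024-08-25T13:27:00
3. Overlap period: 2024-08-25T13:14:00 to 2024-08-25T13:21:00
4. Count REQUEST events in overlap: 1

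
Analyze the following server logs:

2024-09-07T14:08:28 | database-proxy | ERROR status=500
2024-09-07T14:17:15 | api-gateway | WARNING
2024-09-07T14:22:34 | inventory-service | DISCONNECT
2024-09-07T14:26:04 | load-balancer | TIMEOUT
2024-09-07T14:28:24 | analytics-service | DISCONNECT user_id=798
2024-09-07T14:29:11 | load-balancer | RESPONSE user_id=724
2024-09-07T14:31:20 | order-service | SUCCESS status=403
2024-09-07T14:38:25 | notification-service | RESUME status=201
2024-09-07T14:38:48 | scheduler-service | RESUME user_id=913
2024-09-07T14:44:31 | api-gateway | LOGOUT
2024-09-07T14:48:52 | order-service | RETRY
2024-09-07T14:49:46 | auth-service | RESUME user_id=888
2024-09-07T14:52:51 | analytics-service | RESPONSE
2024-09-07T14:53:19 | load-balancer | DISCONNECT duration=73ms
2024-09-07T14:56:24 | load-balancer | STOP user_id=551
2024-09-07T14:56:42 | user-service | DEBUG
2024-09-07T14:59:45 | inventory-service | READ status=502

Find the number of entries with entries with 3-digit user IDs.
5

To find matching entries:

1. Pattern to match: entries with 3-digit user IDs
2. Scan each log entry for the pattern
3. Count matches: 5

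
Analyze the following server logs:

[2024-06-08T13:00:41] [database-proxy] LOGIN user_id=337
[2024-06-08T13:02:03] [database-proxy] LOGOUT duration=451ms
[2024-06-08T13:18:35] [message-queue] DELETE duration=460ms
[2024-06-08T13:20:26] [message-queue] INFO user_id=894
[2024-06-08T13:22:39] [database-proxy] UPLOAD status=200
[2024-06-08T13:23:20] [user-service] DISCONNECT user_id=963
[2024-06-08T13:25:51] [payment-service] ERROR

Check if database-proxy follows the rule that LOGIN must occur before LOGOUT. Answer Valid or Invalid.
Valid

To validate ordering:

1. Required order: LOGIN → LOGOUT
2. Rule: LOGIN must occur before LOGOUT
3. Check actual order of events for database-proxy
4. Result: Valid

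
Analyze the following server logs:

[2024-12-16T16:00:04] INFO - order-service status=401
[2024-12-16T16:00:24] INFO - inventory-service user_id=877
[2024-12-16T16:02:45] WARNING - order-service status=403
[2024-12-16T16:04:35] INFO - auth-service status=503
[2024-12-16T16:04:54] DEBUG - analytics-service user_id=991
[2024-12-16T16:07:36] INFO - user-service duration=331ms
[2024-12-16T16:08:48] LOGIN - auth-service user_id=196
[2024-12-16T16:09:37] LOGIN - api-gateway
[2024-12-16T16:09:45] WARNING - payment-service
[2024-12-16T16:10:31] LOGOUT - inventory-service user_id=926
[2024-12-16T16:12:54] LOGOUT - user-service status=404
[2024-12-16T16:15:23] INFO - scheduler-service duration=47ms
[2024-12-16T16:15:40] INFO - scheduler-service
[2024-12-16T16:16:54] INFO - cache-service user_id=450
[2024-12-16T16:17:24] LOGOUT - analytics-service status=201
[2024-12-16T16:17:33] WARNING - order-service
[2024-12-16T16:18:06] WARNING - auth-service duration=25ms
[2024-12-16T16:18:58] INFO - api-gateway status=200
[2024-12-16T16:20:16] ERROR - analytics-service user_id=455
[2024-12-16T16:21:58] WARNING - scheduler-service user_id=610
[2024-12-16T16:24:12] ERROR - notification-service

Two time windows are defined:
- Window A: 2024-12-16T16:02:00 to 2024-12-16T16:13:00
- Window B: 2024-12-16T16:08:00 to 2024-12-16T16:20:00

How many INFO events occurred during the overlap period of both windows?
0

To find overlap events:

1. Window A: 2024-12-16T16:02:00 to 2024-12-16T16:13:00
2. Window B: 2024-12-16T16:08:00 to 2024-12-16T16:20:00
3. Overlap period: 2024-12-16T16:08:00 to 2024-12-16T16:13:00
4. Count INFO events in overlap: 0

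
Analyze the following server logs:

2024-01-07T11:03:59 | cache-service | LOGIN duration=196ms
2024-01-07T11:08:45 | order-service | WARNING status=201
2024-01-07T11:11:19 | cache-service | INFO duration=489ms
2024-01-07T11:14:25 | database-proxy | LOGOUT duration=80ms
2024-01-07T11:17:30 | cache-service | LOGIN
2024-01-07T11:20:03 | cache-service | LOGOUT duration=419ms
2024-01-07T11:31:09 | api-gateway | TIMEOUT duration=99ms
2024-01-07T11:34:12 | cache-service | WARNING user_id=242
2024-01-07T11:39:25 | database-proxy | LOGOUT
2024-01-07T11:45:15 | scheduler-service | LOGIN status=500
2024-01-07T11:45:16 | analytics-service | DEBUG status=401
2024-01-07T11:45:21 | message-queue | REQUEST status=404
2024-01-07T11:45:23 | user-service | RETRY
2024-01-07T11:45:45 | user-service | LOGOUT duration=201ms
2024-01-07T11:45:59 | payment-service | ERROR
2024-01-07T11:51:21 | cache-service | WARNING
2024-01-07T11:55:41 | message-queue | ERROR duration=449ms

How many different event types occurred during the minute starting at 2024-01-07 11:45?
6

To count unique event types:

1. Filter events in the minute starting at 2024-01-07 11:45
2. Extract event types from matching entries
3. Count unique types: 6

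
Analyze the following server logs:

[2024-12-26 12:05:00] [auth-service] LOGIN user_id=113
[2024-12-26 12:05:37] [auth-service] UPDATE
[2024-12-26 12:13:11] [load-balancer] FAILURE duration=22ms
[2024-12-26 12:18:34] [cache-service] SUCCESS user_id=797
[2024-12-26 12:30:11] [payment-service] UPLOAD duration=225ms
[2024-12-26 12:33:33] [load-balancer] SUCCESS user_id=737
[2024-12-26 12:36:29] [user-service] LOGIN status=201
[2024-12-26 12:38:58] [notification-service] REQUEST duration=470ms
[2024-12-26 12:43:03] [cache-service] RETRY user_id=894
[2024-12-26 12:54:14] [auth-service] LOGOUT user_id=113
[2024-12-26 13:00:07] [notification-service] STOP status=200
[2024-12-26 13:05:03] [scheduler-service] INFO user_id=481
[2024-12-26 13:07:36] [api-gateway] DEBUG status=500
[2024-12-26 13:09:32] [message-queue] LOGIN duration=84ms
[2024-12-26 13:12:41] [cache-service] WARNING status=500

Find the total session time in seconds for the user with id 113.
2954

To calculate session duration:

1. Find LOGIN event for user_id=113: 2024-12-26 12:05:00
2. Find LOGOUT event for user_id=113: 2024-12-26 12:54:14
3. Session duration: 2024-12-26 12:54:14 - 2024-12-26 12:05:00 = 2954 seconds (49 minutes)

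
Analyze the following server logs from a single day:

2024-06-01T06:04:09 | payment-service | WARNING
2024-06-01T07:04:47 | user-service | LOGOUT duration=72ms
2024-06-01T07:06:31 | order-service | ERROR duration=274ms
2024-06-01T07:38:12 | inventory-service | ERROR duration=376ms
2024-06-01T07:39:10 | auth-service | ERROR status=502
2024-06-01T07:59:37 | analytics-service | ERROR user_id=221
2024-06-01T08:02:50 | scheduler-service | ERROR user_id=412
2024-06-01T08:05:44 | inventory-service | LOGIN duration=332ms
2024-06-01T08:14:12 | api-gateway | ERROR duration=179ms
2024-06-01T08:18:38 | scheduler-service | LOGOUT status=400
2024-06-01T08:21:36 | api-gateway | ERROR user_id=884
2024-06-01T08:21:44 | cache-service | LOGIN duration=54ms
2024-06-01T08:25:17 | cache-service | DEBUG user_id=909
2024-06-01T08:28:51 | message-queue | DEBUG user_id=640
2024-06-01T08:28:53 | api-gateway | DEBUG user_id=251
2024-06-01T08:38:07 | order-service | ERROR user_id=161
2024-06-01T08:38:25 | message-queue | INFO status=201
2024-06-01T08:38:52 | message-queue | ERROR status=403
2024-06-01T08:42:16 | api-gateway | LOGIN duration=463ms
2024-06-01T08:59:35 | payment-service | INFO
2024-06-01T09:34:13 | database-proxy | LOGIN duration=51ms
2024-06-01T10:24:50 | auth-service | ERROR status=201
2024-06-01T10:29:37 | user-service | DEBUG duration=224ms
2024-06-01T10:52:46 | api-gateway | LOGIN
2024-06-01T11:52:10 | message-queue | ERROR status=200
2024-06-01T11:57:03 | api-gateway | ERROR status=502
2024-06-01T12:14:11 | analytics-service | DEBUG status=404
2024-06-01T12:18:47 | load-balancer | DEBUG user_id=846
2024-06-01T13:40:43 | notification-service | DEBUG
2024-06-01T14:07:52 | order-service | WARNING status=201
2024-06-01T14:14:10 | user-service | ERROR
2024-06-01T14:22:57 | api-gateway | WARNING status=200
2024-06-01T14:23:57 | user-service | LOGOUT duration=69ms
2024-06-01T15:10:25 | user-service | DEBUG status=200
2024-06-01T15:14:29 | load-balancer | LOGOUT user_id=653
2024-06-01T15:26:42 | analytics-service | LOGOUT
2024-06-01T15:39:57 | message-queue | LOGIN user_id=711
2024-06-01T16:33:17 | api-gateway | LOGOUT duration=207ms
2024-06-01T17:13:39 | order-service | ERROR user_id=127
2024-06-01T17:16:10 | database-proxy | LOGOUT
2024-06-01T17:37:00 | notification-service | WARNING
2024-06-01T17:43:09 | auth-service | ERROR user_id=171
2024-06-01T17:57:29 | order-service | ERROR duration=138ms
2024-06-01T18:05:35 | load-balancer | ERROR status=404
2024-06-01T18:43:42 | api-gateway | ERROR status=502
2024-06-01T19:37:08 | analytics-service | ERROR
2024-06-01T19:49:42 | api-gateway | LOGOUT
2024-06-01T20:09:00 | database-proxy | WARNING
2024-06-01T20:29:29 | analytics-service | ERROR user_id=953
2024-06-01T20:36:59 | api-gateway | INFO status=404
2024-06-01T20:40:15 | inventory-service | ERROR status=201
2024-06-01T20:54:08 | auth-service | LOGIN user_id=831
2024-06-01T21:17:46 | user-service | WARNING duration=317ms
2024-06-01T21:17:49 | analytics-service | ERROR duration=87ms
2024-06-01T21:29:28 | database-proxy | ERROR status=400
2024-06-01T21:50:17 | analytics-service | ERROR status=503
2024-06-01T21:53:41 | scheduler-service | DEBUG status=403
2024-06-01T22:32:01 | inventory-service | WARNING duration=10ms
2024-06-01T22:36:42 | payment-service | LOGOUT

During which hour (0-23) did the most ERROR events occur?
8

To find the peak hour:

1. Group all ERROR events by hour
2. Count events in each hour
3. Find hour with maximum count
4. Peak hour: 8 (with 5 events)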